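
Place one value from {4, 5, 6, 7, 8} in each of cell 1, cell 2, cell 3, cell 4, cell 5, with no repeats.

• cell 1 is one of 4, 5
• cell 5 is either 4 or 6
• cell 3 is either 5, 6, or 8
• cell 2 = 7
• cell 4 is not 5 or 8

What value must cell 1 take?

cell 2's domain is down to {7}, so cell 2 = 7. Remove 7 from cell 4.
Among the 4 still-open variables, 8 fits only cell 3 (and all 4 values in {4, 5, 6, 8} must be used), so cell 3 = 8.
Among the 3 still-open variables, 5 fits only cell 1 (and all 3 values in {4, 5, 6} must be used), so cell 1 = 5.

5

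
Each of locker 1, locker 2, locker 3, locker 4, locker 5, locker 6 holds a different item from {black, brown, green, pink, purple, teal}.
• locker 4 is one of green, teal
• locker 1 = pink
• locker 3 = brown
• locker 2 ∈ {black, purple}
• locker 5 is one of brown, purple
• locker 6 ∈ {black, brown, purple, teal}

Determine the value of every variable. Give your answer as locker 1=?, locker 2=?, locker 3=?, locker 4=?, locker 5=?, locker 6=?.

locker 1=pink, locker 2=black, locker 3=brown, locker 4=green, locker 5=purple, locker 6=teal

locker 1 has just one choice, so locker 1 = pink.
locker 3 has just one choice, so locker 3 = brown. So locker 5, locker 6 can't be brown.
locker 5 must be purple (only option left). Remove purple from locker 2, locker 6.
That leaves locker 2 = black. So locker 6 can't be black.
locker 6 has just one choice, so locker 6 = teal. So locker 4 can't be teal.
locker 4's domain is down to {green}, so locker 4 = green.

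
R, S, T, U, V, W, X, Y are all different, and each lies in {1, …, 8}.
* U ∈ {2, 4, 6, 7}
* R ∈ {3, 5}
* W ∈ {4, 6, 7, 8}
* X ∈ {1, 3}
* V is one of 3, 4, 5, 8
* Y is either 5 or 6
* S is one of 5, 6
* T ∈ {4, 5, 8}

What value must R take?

The 8 variables together cover exactly {1, 2, 3, 4, 5, 6, 7, 8} — 8 values for 8 variables — and 1 appears only in X's list, so X = 1.
The 7 still-open variables draw from only 7 values {2, 3, 4, 5, 6, 7, 8}, so each is used; only U can be 2, hence U = 2.
The 6 still-open variables draw from only 6 values {3, 4, 5, 6, 7, 8}, so each is used; only W can be 7, hence W = 7.
The 2 variables S and Y are confined to {5, 6}, which locks those values in; drop them from R, T, V.
So R = 3.

3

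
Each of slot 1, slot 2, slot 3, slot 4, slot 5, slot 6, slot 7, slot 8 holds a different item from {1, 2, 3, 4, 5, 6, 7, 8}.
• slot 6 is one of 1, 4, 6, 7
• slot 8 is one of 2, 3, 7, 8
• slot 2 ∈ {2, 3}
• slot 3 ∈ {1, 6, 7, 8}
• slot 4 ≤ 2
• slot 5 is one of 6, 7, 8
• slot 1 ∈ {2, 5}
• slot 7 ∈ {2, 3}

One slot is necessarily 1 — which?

Among the 8 variables, 4 fits only slot 6 (and all 8 values in {1, 2, 3, 4, 5, 6, 7, 8} must be used), so slot 6 = 4.
Among the 7 still-open variables, 5 fits only slot 1 (and all 7 values in {1, 2, 3, 5, 6, 7, 8} must be used), so slot 1 = 5.
slot 2 and slot 7 between them cover only {2, 3} — a naked pair. Remove those values from slot 4, slot 8.
So 1 goes to slot 4.

slot 4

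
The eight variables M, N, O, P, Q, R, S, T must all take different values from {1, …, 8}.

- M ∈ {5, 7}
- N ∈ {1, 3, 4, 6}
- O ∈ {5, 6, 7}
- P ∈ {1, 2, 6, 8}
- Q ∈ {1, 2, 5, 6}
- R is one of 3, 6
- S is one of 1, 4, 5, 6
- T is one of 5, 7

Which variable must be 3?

R

Among the 8 variables, 8 fits only P (and all 8 values in {1, 2, 3, 4, 5, 6, 7, 8} must be used), so P = 8.
Among the 7 still-open variables, 2 fits only Q (and all 7 values in {1, 2, 3, 4, 5, 6, 7} must be used), so Q = 2.
The 2 variables M and T are confined to {5, 7}, which locks those values in; drop them from O, S.
O's domain is down to {6}, so O = 6. So N, R, S can't be 6.
So 3 goes to R.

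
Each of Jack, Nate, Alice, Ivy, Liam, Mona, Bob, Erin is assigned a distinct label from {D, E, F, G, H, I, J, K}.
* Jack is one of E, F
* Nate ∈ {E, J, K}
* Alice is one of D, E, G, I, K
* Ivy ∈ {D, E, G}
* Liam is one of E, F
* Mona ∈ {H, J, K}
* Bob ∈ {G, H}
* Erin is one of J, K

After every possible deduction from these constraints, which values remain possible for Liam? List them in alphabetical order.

The 8 variables together cover exactly {D, E, F, G, H, I, J, K} — 8 values for 8 variables — and I appears only in Alice's list, so Alice = I.
Among the 7 still-open variables, D fits only Ivy (and all 7 values in {D, E, F, G, H, J, K} must be used), so Ivy = D.
Among the 6 still-open variables, G fits only Bob (and all 6 values in {E, F, G, H, J, K} must be used), so Bob = G.
The 5 still-open variables draw from only 5 values {E, F, H, J, K}, so each is used; only Mona can be H, hence Mona = H.
Jack and Liam between them cover only {E, F} — a naked pair. Remove those values from Nate.
No further eliminations apply; Liam can still be any of E, F.

E, F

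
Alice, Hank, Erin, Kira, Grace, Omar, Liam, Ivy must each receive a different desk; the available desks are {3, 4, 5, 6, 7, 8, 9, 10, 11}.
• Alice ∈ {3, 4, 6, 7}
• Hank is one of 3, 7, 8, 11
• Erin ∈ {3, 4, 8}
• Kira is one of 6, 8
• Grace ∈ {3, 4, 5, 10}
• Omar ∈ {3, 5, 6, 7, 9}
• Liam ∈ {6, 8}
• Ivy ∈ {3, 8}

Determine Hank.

11

Kira and Liam between them cover only {6, 8} — a naked pair. Remove those values from Alice, Hank, Erin, Omar, Ivy.
That leaves Ivy = 3. Remove 3 from Alice, Hank, Erin, Grace, Omar.
That leaves Erin = 4. Strike 4 from Alice, Grace.
Alice's domain is down to {7}, so Alice = 7. Strike 7 from Hank, Omar.
So Hank = 11.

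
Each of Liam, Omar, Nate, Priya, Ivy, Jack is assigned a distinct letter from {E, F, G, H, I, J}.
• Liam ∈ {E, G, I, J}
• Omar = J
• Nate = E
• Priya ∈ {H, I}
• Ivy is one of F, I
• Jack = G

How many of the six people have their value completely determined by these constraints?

6

Omar has just one choice, so Omar = J. Remove J from Liam.
Nate's domain is down to {E}, so Nate = E. Strike E from Liam.
That leaves Jack = G. Strike G from Liam.
Liam's domain is down to {I}, so Liam = I. Remove I from Priya, Ivy.
That leaves Priya = H.
Ivy has just one choice, so Ivy = F.
Every person is fixed: Liam=I, Omar=J, Nate=E, Priya=H, Ivy=F, Jack=G. That makes 6.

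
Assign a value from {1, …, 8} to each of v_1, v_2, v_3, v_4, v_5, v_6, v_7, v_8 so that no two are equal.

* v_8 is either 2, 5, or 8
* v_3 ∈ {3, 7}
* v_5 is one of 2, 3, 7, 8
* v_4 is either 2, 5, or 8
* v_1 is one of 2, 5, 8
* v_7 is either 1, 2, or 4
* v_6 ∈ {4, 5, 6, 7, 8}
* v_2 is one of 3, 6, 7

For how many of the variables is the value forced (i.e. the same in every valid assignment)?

3

The 8 variables together cover exactly {1, 2, 3, 4, 5, 6, 7, 8} — 8 values for 8 variables — and 1 appears only in v_7's list, so v_7 = 1.
Among the 7 still-open variables, 4 fits only v_6 (and all 7 values in {2, 3, 4, 5, 6, 7, 8} must be used), so v_6 = 4.
The 6 still-open variables together cover exactly {2, 3, 5, 6, 7, 8} — 6 values for 6 variables — and 6 appears only in v_2's list, so v_2 = 6.
The 3 variables v_1, v_4, v_8 are confined to {2, 5, 8}, which locks those values in; drop them from v_5.
Determined: v_2=6, v_6=4, v_7=1. The other variables each still have more than one consistent value. That makes 3.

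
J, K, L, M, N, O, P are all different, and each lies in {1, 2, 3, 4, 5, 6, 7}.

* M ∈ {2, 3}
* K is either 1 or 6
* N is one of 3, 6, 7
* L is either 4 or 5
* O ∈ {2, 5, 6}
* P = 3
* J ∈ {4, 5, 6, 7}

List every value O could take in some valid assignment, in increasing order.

5, 6

P has just one choice, so P = 3. Remove 3 from M, N.
That leaves M = 2. Strike 2 from O.
The 5 still-open variables together cover exactly {1, 4, 5, 6, 7} — 5 values for 5 variables — and 1 appears only in K's list, so K = 1.
No further eliminations apply; O can still be any of 5, 6.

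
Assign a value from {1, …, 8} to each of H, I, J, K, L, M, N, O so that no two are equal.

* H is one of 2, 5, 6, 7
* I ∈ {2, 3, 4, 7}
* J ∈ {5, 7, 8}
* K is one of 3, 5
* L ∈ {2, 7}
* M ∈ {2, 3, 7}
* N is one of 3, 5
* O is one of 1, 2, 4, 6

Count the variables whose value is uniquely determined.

Among the 8 variables, 1 fits only O (and all 8 values in {1, 2, 3, 4, 5, 6, 7, 8} must be used), so O = 1.
The 7 still-open variables together cover exactly {2, 3, 4, 5, 6, 7, 8} — 7 values for 7 variables — and 4 appears only in I's list, so I = 4.
The 6 still-open variables together cover exactly {2, 3, 5, 6, 7, 8} — 6 values for 6 variables — and 6 appears only in H's list, so H = 6.
The 5 still-open variables together cover exactly {2, 3, 5, 7, 8} — 5 values for 5 variables — and 8 appears only in J's list, so J = 8.
The 2 variables K and N are confined to {3, 5}, which locks those values in; drop them from M.
Determined: H=6, I=4, J=8, O=1. The other variables each still have more than one consistent value. That makes 4.

4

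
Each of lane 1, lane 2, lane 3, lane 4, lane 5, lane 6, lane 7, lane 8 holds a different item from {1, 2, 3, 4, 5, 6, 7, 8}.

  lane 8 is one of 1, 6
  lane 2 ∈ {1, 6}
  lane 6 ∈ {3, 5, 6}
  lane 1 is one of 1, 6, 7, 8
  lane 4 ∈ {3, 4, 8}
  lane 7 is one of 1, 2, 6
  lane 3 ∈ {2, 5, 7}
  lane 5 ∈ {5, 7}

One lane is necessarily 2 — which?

lane 7

The 8 variables draw from only 8 values {1, 2, 3, 4, 5, 6, 7, 8}, so each is used; only lane 4 can be 4, hence lane 4 = 4.
Among the 7 still-open variables, 3 fits only lane 6 (and all 7 values in {1, 2, 3, 5, 6, 7, 8} must be used), so lane 6 = 3.
The 6 still-open variables draw from only 6 values {1, 2, 5, 6, 7, 8}, so each is used; only lane 1 can be 8, hence lane 1 = 8.
lane 2 and lane 8 share exactly the 2 values {1, 6}; by pigeonhole those values go to them, so strike 1, 6 from lane 7.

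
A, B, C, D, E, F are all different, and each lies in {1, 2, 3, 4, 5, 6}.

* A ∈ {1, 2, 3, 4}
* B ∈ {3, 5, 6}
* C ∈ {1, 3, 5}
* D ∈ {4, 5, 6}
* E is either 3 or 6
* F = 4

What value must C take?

F's domain is down to {4}, so F = 4. Eliminate 4 elsewhere: A, D.
The 5 still-open variables draw from only 5 values {1, 2, 3, 5, 6}, so each is used; only A can be 2, hence A = 2.
Among the 4 still-open variables, 1 fits only C (and all 4 values in {1, 3, 5, 6} must be used), so C = 1.

1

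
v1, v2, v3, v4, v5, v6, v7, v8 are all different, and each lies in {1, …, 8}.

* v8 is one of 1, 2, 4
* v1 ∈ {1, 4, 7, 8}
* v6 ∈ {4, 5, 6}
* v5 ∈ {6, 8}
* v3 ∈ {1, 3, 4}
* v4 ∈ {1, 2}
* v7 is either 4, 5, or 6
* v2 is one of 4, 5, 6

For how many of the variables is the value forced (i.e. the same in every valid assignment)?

3

The 8 variables draw from only 8 values {1, 2, 3, 4, 5, 6, 7, 8}, so each is used; only v3 can be 3, hence v3 = 3.
The 7 still-open variables together cover exactly {1, 2, 4, 5, 6, 7, 8} — 7 values for 7 variables — and 7 appears only in v1's list, so v1 = 7.
Among the 6 still-open variables, 8 fits only v5 (and all 6 values in {1, 2, 4, 5, 6, 8} must be used), so v5 = 8.
The 3 variables v2, v6, v7 are confined to {4, 5, 6}, which locks those values in; drop them from v8.
Determined: v1=7, v3=3, v5=8. The other variables each still have more than one consistent value. That makes 3.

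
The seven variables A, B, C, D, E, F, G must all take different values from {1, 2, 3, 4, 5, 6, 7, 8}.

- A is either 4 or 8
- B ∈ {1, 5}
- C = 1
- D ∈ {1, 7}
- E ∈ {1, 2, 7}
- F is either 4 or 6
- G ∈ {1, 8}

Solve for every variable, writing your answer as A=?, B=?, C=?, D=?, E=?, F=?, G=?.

A=4, B=5, C=1, D=7, E=2, F=6, G=8

C's domain is down to {1}, so C = 1. Strike 1 from B, D, E, G.
That leaves D = 7. So E can't be 7.
E has just one choice, so E = 2.
G has just one choice, so G = 8. Remove 8 from A.
A's domain is down to {4}, so A = 4. Strike 4 from F.
B must be 5 (only option left).
F must be 6 (only option left).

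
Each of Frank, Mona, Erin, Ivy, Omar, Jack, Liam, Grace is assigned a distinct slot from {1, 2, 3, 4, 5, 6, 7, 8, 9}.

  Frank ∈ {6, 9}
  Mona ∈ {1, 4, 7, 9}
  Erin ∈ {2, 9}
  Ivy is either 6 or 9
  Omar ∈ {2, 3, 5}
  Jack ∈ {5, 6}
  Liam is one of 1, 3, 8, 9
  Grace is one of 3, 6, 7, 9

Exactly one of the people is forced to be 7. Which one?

Grace

The 2 variables Frank and Ivy are confined to {6, 9}, which locks those values in; drop them from Mona, Erin, Jack, Liam, Grace.
That leaves Erin = 2. Strike 2 from Omar.
That leaves Jack = 5. So Omar can't be 5.
Omar has just one choice, so Omar = 3. Strike 3 from Liam, Grace.
So 7 goes to Grace.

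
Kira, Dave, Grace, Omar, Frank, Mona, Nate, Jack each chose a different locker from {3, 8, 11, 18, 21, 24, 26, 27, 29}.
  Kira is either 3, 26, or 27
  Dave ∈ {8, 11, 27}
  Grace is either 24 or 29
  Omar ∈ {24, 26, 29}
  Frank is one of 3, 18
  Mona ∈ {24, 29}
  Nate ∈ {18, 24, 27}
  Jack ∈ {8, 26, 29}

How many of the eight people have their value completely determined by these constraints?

3

The 8 variables draw from only 8 values {3, 8, 11, 18, 24, 26, 27, 29}, so each is used; only Dave can be 11, hence Dave = 11.
The 7 still-open variables together cover exactly {3, 8, 18, 24, 26, 27, 29} — 7 values for 7 variables — and 8 appears only in Jack's list, so Jack = 8.
The 2 variables Grace and Mona are confined to {24, 29}, which locks those values in; drop them from Omar, Nate.
That leaves Omar = 26. Eliminate 26 elsewhere: Kira.
Determined: Dave=11, Omar=26, Jack=8. The other people each still have more than one consistent value. That makes 3.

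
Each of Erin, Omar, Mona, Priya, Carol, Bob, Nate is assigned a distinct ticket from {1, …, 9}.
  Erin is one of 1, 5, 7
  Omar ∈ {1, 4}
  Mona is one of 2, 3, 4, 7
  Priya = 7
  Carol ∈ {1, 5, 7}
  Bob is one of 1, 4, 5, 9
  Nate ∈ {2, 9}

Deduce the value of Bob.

9

Priya's domain is down to {7}, so Priya = 7. So Erin, Mona, Carol can't be 7.
Among the 6 still-open variables, 3 fits only Mona (and all 6 values in {1, 2, 3, 4, 5, 9} must be used), so Mona = 3.
The 5 still-open variables draw from only 5 values {1, 2, 4, 5, 9}, so each is used; only Nate can be 2, hence Nate = 2.
The 4 still-open variables together cover exactly {1, 4, 5, 9} — 4 values for 4 variables — and 9 appears only in Bob's list, so Bob = 9.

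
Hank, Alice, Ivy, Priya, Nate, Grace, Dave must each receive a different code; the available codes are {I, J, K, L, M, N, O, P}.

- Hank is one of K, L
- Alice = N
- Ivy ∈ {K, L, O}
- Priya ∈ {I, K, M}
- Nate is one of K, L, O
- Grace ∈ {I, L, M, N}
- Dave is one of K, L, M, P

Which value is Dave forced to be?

Alice must be N (only option left). Eliminate N elsewhere: Grace.
Among the 6 still-open variables, P fits only Dave (and all 6 values in {I, K, L, M, O, P} must be used), so Dave = P.

P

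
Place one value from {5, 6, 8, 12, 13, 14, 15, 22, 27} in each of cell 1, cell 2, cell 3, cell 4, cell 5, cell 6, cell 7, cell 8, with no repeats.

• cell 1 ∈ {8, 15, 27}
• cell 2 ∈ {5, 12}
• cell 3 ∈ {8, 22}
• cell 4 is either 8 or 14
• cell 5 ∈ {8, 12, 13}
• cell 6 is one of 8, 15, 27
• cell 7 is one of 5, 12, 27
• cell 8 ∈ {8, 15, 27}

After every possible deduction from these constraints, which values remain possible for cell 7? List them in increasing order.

The 8 variables draw from only 8 values {5, 8, 12, 13, 14, 15, 22, 27}, so each is used; only cell 5 can be 13, hence cell 5 = 13.
The 7 still-open variables draw from only 7 values {5, 8, 12, 14, 15, 22, 27}, so each is used; only cell 4 can be 14, hence cell 4 = 14.
The 6 still-open variables draw from only 6 values {5, 8, 12, 15, 22, 27}, so each is used; only cell 3 can be 22, hence cell 3 = 22.
The 3 variables cell 1, cell 6, cell 8 are confined to {8, 15, 27}, which locks those values in; drop them from cell 7.
No further eliminations apply; cell 7 can still be any of 5, 12.

5, 12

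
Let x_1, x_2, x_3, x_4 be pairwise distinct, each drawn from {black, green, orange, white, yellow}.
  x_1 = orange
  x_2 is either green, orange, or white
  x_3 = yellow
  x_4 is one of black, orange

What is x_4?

x_1's domain is down to {orange}, so x_1 = orange. Strike orange from x_2, x_4.
So x_4 = black.

black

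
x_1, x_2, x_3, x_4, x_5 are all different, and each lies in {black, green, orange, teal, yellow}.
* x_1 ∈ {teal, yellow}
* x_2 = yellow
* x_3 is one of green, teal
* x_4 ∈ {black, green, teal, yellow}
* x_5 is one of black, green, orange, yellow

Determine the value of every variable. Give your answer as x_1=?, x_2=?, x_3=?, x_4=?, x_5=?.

x_2 has just one choice, so x_2 = yellow. Strike yellow from x_1, x_4, x_5.
x_1 must be teal (only option left). Eliminate teal elsewhere: x_3, x_4.
x_3 must be green (only option left). So x_4, x_5 can't be green.
x_4 must be black (only option left). Remove black from x_5.
x_5's domain is down to {orange}, so x_5 = orange.

x_1=teal, x_2=yellow, x_3=green, x_4=black, x_5=orange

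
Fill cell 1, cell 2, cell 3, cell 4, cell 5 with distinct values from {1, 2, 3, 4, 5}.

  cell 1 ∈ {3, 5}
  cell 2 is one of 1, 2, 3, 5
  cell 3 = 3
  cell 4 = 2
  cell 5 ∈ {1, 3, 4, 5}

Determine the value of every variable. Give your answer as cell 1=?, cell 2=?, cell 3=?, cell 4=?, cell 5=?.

cell 1=5, cell 2=1, cell 3=3, cell 4=2, cell 5=4

cell 3 has just one choice, so cell 3 = 3. Eliminate 3 elsewhere: cell 1, cell 2, cell 5.
cell 4 has just one choice, so cell 4 = 2. Strike 2 from cell 2.
cell 1 has just one choice, so cell 1 = 5. Eliminate 5 elsewhere: cell 2, cell 5.
cell 2 has just one choice, so cell 2 = 1. So cell 5 can't be 1.
That leaves cell 5 = 4.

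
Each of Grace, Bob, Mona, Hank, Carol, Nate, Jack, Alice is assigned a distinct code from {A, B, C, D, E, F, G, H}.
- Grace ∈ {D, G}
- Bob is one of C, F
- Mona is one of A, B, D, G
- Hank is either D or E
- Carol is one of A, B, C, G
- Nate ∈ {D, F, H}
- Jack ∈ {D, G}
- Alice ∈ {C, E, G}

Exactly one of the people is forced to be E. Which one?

The 8 variables draw from only 8 values {A, B, C, D, E, F, G, H}, so each is used; only Nate can be H, hence Nate = H.
Among the 7 still-open variables, F fits only Bob (and all 7 values in {A, B, C, D, E, F, G} must be used), so Bob = F.
The 2 variables Grace and Jack are confined to {D, G}, which locks those values in; drop them from Mona, Hank, Carol, Alice.
So E goes to Hank.

Hank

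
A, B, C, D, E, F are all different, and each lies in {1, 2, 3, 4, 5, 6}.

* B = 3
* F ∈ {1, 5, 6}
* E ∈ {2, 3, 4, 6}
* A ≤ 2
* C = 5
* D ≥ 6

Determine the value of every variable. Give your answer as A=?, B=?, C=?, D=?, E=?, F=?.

A=2, B=3, C=5, D=6, E=4, F=1

B has just one choice, so B = 3. Remove 3 from E.
That leaves C = 5. Remove 5 from F.
That leaves D = 6. Strike 6 from E, F.
That leaves F = 1. Remove 1 from A.
That leaves A = 2. Strike 2 from E.
E must be 4 (only option left).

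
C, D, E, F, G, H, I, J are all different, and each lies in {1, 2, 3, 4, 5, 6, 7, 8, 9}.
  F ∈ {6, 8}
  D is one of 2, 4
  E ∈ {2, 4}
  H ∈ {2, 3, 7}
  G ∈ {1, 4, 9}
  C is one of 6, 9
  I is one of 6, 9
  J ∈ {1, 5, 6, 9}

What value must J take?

C and I share exactly the 2 values {6, 9}; by pigeonhole those values go to them, so strike 6, 9 from F, G, J.
F must be 8 (only option left).
D and E between them cover only {2, 4} — a naked pair. Remove those values from G, H.
G must be 1 (only option left). So J can't be 1.
So J = 5.

5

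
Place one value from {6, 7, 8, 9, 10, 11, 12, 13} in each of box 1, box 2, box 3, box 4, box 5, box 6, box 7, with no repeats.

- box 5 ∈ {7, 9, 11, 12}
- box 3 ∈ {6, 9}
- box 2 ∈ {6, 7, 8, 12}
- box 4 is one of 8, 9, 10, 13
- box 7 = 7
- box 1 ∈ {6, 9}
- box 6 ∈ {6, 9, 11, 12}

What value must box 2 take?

box 7 must be 7 (only option left). Strike 7 from box 2, box 5.
box 1 and box 3 share exactly the 2 values {6, 9}; by pigeonhole those values go to them, so strike 6, 9 from box 2, box 4, box 5, box 6.
box 5 and box 6 share exactly the 2 values {11, 12}; by pigeonhole those values go to them, so strike 11, 12 from box 2.
So box 2 = 8.

8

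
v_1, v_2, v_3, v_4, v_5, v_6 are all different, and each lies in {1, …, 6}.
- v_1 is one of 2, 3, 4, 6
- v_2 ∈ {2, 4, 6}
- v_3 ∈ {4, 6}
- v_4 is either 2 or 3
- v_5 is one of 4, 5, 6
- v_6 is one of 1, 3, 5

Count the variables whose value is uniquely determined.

2

The 6 variables draw from only 6 values {1, 2, 3, 4, 5, 6}, so each is used; only v_6 can be 1, hence v_6 = 1.
The 5 still-open variables together cover exactly {2, 3, 4, 5, 6} — 5 values for 5 variables — and 5 appears only in v_5's list, so v_5 = 5.
Determined: v_5=5, v_6=1. The other variables each still have more than one consistent value. That makes 2.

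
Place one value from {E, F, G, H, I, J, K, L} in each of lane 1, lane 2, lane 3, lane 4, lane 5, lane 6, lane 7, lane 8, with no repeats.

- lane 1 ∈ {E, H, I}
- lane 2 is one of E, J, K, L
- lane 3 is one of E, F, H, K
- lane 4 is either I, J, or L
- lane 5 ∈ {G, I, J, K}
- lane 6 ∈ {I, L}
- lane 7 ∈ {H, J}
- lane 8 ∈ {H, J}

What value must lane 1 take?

The 8 variables together cover exactly {E, F, G, H, I, J, K, L} — 8 values for 8 variables — and F appears only in lane 3's list, so lane 3 = F.
The 7 still-open variables draw from only 7 values {E, G, H, I, J, K, L}, so each is used; only lane 5 can be G, hence lane 5 = G.
Among the 6 still-open variables, K fits only lane 2 (and all 6 values in {E, H, I, J, K, L} must be used), so lane 2 = K.
The 5 still-open variables together cover exactly {E, H, I, J, L} — 5 values for 5 variables — and E appears only in lane 1's list, so lane 1 = E.

E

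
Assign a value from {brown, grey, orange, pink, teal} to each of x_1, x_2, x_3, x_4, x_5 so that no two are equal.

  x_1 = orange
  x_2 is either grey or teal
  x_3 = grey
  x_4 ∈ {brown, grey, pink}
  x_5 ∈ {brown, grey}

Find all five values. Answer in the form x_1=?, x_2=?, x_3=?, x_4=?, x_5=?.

x_1=orange, x_2=teal, x_3=grey, x_4=pink, x_5=brown

x_1's domain is down to {orange}, so x_1 = orange.
That leaves x_3 = grey. Remove grey from x_2, x_4, x_5.
x_5's domain is down to {brown}, so x_5 = brown. Eliminate brown elsewhere: x_4.
That leaves x_2 = teal.
That leaves x_4 = pink.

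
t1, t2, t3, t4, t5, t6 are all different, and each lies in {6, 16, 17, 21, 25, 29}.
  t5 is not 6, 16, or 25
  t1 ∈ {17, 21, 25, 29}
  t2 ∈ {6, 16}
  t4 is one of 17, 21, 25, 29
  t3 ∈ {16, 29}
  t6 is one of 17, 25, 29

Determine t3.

The 6 variables together cover exactly {6, 16, 17, 21, 25, 29} — 6 values for 6 variables — and 6 appears only in t2's list, so t2 = 6.
The 5 still-open variables draw from only 5 values {16, 17, 21, 25, 29}, so each is used; only t3 can be 16, hence t3 = 16.

16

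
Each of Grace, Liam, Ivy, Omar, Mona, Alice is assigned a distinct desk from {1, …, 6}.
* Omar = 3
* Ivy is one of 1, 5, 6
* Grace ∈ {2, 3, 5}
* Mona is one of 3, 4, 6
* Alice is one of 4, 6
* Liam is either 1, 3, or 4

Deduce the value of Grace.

Omar must be 3 (only option left). So Grace, Liam, Mona can't be 3.
Among the 5 still-open variables, 2 fits only Grace (and all 5 values in {1, 2, 4, 5, 6} must be used), so Grace = 2.

2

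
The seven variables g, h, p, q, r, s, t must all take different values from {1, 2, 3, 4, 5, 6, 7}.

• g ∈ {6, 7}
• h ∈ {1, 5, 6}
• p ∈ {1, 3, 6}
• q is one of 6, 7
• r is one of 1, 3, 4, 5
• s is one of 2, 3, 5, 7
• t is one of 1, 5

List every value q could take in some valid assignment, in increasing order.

6, 7

Among the 7 variables, 2 fits only s (and all 7 values in {1, 2, 3, 4, 5, 6, 7} must be used), so s = 2.
The 6 still-open variables draw from only 6 values {1, 3, 4, 5, 6, 7}, so each is used; only r can be 4, hence r = 4.
The 5 still-open variables together cover exactly {1, 3, 5, 6, 7} — 5 values for 5 variables — and 3 appears only in p's list, so p = 3.
g and q between them cover only {6, 7} — a naked pair. Remove those values from h.
No further eliminations apply; q can still be any of 6, 7.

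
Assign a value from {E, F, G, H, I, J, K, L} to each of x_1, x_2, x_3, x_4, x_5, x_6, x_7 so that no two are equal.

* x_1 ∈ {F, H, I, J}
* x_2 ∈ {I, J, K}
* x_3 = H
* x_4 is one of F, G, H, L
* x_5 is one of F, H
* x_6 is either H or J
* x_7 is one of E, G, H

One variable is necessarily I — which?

x_3 has just one choice, so x_3 = H. So x_1, x_4, x_5, x_6, x_7 can't be H.
That leaves x_5 = F. Eliminate F elsewhere: x_1, x_4.
x_6's domain is down to {J}, so x_6 = J. Eliminate J elsewhere: x_1, x_2.
So I goes to x_1.

x_1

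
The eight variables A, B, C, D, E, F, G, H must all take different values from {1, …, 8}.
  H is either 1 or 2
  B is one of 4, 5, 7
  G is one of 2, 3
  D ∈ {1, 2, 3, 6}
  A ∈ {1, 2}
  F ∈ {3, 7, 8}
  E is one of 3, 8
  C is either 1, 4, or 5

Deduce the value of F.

7

Among the 8 variables, 6 fits only D (and all 8 values in {1, 2, 3, 4, 5, 6, 7, 8} must be used), so D = 6.
The 2 variables A and H are confined to {1, 2}, which locks those values in; drop them from C, G.
G must be 3 (only option left). So E, F can't be 3.
E has just one choice, so E = 8. Strike 8 from F.
So F = 7.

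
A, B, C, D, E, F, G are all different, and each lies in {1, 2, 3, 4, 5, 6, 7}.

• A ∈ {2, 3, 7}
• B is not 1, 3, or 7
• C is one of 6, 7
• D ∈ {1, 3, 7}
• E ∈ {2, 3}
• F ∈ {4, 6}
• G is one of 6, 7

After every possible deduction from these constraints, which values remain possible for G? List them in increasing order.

6, 7

Among the 7 variables, 1 fits only D (and all 7 values in {1, 2, 3, 4, 5, 6, 7} must be used), so D = 1.
The 6 still-open variables draw from only 6 values {2, 3, 4, 5, 6, 7}, so each is used; only B can be 5, hence B = 5.
Among the 5 still-open variables, 4 fits only F (and all 5 values in {2, 3, 4, 6, 7} must be used), so F = 4.
C and G between them cover only {6, 7} — a naked pair. Remove those values from A.
No further eliminations apply; G can still be any of 6, 7.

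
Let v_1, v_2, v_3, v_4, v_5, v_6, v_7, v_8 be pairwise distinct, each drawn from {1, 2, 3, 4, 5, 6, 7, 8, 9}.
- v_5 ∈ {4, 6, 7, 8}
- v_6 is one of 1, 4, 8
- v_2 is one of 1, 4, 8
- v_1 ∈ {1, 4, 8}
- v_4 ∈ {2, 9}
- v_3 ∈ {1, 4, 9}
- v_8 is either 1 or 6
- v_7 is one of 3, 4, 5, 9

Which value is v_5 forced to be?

The 3 variables v_1, v_2, v_6 are confined to {1, 4, 8}, which locks those values in; drop them from v_3, v_5, v_7, v_8.
v_3 must be 9 (only option left). So v_4, v_7 can't be 9.
v_4 has just one choice, so v_4 = 2.
v_8 must be 6 (only option left). So v_5 can't be 6.
So v_5 = 7.

7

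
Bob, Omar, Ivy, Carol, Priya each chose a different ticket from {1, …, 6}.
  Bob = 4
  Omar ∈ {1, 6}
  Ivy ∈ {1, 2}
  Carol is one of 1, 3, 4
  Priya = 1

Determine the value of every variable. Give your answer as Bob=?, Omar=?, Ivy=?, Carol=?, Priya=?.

Bob's domain is down to {4}, so Bob = 4. Remove 4 from Carol.
That leaves Priya = 1. Remove 1 from Omar, Ivy, Carol.
Omar has just one choice, so Omar = 6.
That leaves Ivy = 2.
Carol must be 3 (only option left).

Bob=4, Omar=6, Ivy=2, Carol=3, Priya=1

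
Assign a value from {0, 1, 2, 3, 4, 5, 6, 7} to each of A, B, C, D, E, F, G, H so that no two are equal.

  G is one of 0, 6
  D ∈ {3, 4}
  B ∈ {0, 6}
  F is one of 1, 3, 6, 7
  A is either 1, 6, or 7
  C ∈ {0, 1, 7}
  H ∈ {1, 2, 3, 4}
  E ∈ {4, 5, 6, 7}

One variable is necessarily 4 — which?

The 8 variables together cover exactly {0, 1, 2, 3, 4, 5, 6, 7} — 8 values for 8 variables — and 2 appears only in H's list, so H = 2.
The 7 still-open variables draw from only 7 values {0, 1, 3, 4, 5, 6, 7}, so each is used; only E can be 5, hence E = 5.
The 6 still-open variables together cover exactly {0, 1, 3, 4, 6, 7} — 6 values for 6 variables — and 4 appears only in D's list, so D = 4.

D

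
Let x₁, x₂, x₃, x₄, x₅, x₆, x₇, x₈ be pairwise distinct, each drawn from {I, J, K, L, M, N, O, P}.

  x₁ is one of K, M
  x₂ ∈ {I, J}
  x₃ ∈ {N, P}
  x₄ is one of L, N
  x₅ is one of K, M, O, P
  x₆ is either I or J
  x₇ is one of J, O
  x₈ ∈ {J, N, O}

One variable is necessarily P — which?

x₃

The 8 variables draw from only 8 values {I, J, K, L, M, N, O, P}, so each is used; only x₄ can be L, hence x₄ = L.
x₂ and x₆ between them cover only {I, J} — a naked pair. Remove those values from x₇, x₈.
x₇ has just one choice, so x₇ = O. Eliminate O elsewhere: x₅, x₈.
x₈ must be N (only option left). Remove N from x₃.
So P goes to x₃.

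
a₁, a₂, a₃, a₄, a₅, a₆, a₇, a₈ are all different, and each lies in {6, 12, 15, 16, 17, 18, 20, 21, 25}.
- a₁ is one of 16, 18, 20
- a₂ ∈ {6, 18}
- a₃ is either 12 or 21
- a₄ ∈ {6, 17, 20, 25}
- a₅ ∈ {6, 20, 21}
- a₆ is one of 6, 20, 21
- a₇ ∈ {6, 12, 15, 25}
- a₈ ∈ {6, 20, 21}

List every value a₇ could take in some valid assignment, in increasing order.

15, 25

a₅, a₆, a₈ share exactly the 3 values {6, 20, 21}; by pigeonhole those values go to them, so strike 6, 20, 21 from a₁, a₂, a₃, a₄, a₇.
a₂'s domain is down to {18}, so a₂ = 18. Strike 18 from a₁.
a₃ must be 12 (only option left). Remove 12 from a₇.
a₁ has just one choice, so a₁ = 16.
No further eliminations apply; a₇ can still be any of 15, 25.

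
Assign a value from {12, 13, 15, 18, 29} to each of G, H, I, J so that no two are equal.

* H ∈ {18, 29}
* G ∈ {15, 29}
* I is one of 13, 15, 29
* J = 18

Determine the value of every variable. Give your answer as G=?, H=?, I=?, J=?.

G=15, H=29, I=13, J=18

J's domain is down to {18}, so J = 18. Remove 18 from H.
H must be 29 (only option left). Strike 29 from G, I.
G's domain is down to {15}, so G = 15. Strike 15 from I.
That leaves I = 13.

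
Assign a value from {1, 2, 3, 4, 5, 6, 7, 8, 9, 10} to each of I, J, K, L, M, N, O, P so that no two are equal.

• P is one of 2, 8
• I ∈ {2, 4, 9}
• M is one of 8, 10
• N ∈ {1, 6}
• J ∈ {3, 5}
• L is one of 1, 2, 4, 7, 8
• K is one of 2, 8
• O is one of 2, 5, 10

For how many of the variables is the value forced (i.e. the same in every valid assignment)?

The 2 variables K and P are confined to {2, 8}, which locks those values in; drop them from I, L, M, O.
That leaves M = 10. Strike 10 from O.
O must be 5 (only option left). Remove 5 from J.
That leaves J = 3.
Determined: J=3, M=10, O=5. The other variables each still have more than one consistent value. That makes 3.

3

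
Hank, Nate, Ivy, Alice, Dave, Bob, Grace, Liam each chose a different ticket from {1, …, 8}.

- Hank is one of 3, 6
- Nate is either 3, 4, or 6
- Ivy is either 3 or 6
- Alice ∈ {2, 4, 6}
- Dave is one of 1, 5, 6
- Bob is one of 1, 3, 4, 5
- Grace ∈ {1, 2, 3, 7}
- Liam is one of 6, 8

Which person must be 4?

The 8 variables draw from only 8 values {1, 2, 3, 4, 5, 6, 7, 8}, so each is used; only Grace can be 7, hence Grace = 7.
The 7 still-open variables draw from only 7 values {1, 2, 3, 4, 5, 6, 8}, so each is used; only Alice can be 2, hence Alice = 2.
Among the 6 still-open variables, 8 fits only Liam (and all 6 values in {1, 3, 4, 5, 6, 8} must be used), so Liam = 8.
Hank and Ivy share exactly the 2 values {3, 6}; by pigeonhole those values go to them, so strike 3, 6 from Nate, Dave, Bob.
So 4 goes to Nate.

Nate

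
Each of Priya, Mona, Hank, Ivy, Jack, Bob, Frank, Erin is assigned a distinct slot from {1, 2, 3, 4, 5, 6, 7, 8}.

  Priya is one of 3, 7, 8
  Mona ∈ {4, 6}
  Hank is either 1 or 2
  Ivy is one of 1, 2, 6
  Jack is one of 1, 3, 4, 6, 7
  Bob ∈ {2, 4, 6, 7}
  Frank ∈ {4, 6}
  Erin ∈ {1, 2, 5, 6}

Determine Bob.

Among the 8 variables, 5 fits only Erin (and all 8 values in {1, 2, 3, 4, 5, 6, 7, 8} must be used), so Erin = 5.
The 7 still-open variables draw from only 7 values {1, 2, 3, 4, 6, 7, 8}, so each is used; only Priya can be 8, hence Priya = 8.
The 6 still-open variables draw from only 6 values {1, 2, 3, 4, 6, 7}, so each is used; only Jack can be 3, hence Jack = 3.
Among the 5 still-open variables, 7 fits only Bob (and all 5 values in {1, 2, 4, 6, 7} must be used), so Bob = 7.

7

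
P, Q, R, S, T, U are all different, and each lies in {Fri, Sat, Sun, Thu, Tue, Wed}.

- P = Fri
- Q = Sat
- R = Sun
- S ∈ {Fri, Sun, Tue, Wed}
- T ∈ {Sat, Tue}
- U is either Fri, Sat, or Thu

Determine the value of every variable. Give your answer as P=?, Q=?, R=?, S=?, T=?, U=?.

P's domain is down to {Fri}, so P = Fri. Remove Fri from S, U.
Q has just one choice, so Q = Sat. Eliminate Sat elsewhere: T, U.
R must be Sun (only option left). Eliminate Sun elsewhere: S.
That leaves T = Tue. So S can't be Tue.
That leaves U = Thu.
S has just one choice, so S = Wed.

P=Fri, Q=Sat, R=Sun, S=Wed, T=Tue, U=Thu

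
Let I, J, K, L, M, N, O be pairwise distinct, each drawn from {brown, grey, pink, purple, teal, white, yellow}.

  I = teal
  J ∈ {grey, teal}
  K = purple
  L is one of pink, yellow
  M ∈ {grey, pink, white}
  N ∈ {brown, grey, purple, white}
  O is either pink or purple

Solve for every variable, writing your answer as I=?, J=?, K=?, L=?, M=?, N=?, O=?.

I=teal, J=grey, K=purple, L=yellow, M=white, N=brown, O=pink

I's domain is down to {teal}, so I = teal. Strike teal from J.
That leaves J = grey. Strike grey from M, N.
K's domain is down to {purple}, so K = purple. Strike purple from N, O.
O must be pink (only option left). Strike pink from L, M.
L has just one choice, so L = yellow.
M must be white (only option left). Eliminate white elsewhere: N.
N's domain is down to {brown}, so N = brown.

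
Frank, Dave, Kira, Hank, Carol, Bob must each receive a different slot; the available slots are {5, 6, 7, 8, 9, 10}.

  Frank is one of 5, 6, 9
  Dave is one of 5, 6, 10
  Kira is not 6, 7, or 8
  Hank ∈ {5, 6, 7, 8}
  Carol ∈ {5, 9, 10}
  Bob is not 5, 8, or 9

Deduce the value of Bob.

The 6 variables together cover exactly {5, 6, 7, 8, 9, 10} — 6 values for 6 variables — and 8 appears only in Hank's list, so Hank = 8.
The 5 still-open variables together cover exactly {5, 6, 7, 9, 10} — 5 values for 5 variables — and 7 appears only in Bob's list, so Bob = 7.

7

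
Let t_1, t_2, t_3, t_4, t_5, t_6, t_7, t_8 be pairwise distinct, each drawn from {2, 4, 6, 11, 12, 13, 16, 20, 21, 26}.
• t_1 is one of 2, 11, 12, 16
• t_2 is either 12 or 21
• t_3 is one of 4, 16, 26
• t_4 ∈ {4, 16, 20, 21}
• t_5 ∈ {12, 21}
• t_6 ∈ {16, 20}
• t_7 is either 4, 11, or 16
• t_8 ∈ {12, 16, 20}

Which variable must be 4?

t_4

The 8 variables draw from only 8 values {2, 4, 11, 12, 16, 20, 21, 26}, so each is used; only t_1 can be 2, hence t_1 = 2.
The 7 still-open variables draw from only 7 values {4, 11, 12, 16, 20, 21, 26}, so each is used; only t_7 can be 11, hence t_7 = 11.
The 6 still-open variables together cover exactly {4, 12, 16, 20, 21, 26} — 6 values for 6 variables — and 26 appears only in t_3's list, so t_3 = 26.
The 5 still-open variables together cover exactly {4, 12, 16, 20, 21} — 5 values for 5 variables — and 4 appears only in t_4's list, so t_4 = 4.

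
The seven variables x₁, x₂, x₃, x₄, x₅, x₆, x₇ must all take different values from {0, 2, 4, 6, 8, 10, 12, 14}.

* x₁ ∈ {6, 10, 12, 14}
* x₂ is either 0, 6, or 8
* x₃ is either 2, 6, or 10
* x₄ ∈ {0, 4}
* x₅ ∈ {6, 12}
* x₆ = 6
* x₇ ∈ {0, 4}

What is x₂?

x₆ must be 6 (only option left). Strike 6 from x₁, x₂, x₃, x₅.
x₅ must be 12 (only option left). Eliminate 12 elsewhere: x₁.
x₄ and x₇ between them cover only {0, 4} — a naked pair. Remove those values from x₂.
So x₂ = 8.

8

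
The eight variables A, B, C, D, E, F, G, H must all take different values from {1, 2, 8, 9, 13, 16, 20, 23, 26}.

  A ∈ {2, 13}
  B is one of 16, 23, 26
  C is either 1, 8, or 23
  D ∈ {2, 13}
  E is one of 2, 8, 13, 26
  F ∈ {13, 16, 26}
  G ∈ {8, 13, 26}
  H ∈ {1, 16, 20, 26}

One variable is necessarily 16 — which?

F

Among the 8 variables, 20 fits only H (and all 8 values in {1, 2, 8, 13, 16, 20, 23, 26} must be used), so H = 20.
Among the 7 still-open variables, 1 fits only C (and all 7 values in {1, 2, 8, 13, 16, 23, 26} must be used), so C = 1.
Among the 6 still-open variables, 23 fits only B (and all 6 values in {2, 8, 13, 16, 23, 26} must be used), so B = 23.
Among the 5 still-open variables, 16 fits only F (and all 5 values in {2, 8, 13, 16, 26} must be used), so F = 16.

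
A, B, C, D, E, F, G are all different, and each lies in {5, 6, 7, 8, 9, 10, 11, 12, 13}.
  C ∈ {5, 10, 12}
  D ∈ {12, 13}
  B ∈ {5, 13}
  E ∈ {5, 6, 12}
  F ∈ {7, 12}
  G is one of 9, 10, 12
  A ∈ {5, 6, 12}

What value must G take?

The 7 variables together cover exactly {5, 6, 7, 9, 10, 12, 13} — 7 values for 7 variables — and 7 appears only in F's list, so F = 7.
The 6 still-open variables together cover exactly {5, 6, 9, 10, 12, 13} — 6 values for 6 variables — and 9 appears only in G's list, so G = 9.

9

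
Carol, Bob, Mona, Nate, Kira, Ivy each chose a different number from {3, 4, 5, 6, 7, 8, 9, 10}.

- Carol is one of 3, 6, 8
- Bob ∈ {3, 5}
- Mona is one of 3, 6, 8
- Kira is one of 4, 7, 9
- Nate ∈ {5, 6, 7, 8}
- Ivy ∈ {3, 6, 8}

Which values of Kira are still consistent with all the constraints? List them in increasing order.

Carol, Mona, Ivy between them cover only {3, 6, 8} — a naked triple. Remove those values from Bob, Nate.
Bob's domain is down to {5}, so Bob = 5. Strike 5 from Nate.
Nate must be 7 (only option left). So Kira can't be 7.
No further eliminations apply; Kira can still be any of 4, 9.

4, 9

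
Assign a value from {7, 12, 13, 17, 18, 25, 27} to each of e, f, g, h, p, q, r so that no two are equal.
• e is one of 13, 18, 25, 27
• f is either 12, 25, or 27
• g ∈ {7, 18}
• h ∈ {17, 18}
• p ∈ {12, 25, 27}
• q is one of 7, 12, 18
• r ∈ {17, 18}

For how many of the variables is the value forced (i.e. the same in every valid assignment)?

3

The 7 variables draw from only 7 values {7, 12, 13, 17, 18, 25, 27}, so each is used; only e can be 13, hence e = 13.
h and r between them cover only {17, 18} — a naked pair. Remove those values from g, q.
g must be 7 (only option left). Strike 7 from q.
q must be 12 (only option left). So f, p can't be 12.
Determined: e=13, g=7, q=12. The other variables each still have more than one consistent value. That makes 3.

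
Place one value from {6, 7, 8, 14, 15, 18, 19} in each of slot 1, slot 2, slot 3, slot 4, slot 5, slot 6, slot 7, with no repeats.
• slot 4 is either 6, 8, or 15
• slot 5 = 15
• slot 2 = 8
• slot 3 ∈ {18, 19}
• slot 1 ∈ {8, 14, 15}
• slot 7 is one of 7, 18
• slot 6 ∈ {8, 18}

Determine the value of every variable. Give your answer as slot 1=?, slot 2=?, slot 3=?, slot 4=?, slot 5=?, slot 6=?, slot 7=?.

slot 1=14, slot 2=8, slot 3=19, slot 4=6, slot 5=15, slot 6=18, slot 7=7

slot 2 must be 8 (only option left). Strike 8 from slot 1, slot 4, slot 6.
That leaves slot 5 = 15. So slot 1, slot 4 can't be 15.
That leaves slot 6 = 18. Strike 18 from slot 3, slot 7.
slot 7's domain is down to {7}, so slot 7 = 7.
slot 1 has just one choice, so slot 1 = 14.
That leaves slot 3 = 19.
slot 4's domain is down to {6}, so slot 4 = 6.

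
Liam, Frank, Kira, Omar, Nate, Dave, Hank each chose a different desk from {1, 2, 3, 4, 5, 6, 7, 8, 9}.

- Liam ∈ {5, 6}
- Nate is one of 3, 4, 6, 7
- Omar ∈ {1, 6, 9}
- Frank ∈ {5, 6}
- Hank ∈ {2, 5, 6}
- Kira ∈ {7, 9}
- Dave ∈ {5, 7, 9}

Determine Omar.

1

Liam and Frank share exactly the 2 values {5, 6}; by pigeonhole those values go to them, so strike 5, 6 from Omar, Nate, Dave, Hank.
Hank must be 2 (only option left).
Kira and Dave share exactly the 2 values {7, 9}; by pigeonhole those values go to them, so strike 7, 9 from Omar, Nate.
So Omar = 1.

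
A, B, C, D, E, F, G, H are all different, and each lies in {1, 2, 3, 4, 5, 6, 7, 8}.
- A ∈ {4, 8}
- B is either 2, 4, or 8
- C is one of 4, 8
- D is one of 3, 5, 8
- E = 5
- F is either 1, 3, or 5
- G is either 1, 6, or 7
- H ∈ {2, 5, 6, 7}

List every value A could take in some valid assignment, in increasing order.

4, 8

E must be 5 (only option left). So D, F, H can't be 5.
A and C between them cover only {4, 8} — a naked pair. Remove those values from B, D.
That leaves B = 2. Eliminate 2 elsewhere: H.
That leaves D = 3. Remove 3 from F.
F has just one choice, so F = 1. Strike 1 from G.
No further eliminations apply; A can still be any of 4, 8.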